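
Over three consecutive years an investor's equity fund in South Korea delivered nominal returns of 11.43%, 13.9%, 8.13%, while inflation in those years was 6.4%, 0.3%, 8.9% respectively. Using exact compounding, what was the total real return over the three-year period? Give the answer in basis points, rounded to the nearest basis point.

1809 basis points

Compound the nominal returns: 1.1143 × 1.1390 × 1.0813 = 1.372373.
Compound inflation: 1.0640 × 1.0030 × 1.0890 = 1.162172.
Deflate: 1.372373 / 1.162172 = 1.180869.
Total real return = 1.180869 − 1 → 1809 basis points.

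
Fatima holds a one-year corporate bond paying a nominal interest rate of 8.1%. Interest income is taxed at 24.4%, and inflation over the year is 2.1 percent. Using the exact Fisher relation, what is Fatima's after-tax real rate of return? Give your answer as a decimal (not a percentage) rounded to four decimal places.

0.0394

After-tax nominal return = 8.1% × (1 − 0.244) = 6.1236%.
1 + r = 1.061236 / 1.02100 = 1.039408
After-tax real rate = 1.039408 − 1 → 0.0394.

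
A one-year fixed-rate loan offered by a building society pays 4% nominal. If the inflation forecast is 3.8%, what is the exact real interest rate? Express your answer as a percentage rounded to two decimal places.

By the Fisher equation, 1 + r = (1 + i)/(1 + π).
1 + r = 1.04000 / 1.03800 = 1.001927
r = 1.001927 − 1 = 0.1927%, i.e. 0.19%.

0.19%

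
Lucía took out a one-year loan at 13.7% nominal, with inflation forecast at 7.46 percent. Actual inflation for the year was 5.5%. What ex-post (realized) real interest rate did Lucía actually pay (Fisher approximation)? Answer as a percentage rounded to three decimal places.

Ex-post: 13.7% − 5.5% = 8.200%
So the realized real rate is 8.200%.

8.200%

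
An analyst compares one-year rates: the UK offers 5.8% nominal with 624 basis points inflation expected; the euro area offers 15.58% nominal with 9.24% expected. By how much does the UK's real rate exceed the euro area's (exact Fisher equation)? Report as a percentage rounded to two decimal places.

The UK: (1 + 0.0580)/(1 + 0.0624) − 1 = -0.4142%
The euro area: (1 + 0.1558)/(1 + 0.0924) − 1 = 5.8037%
Differential = -0.4142% − 5.8037% = -6.2179% → -6.22%.

-6.22%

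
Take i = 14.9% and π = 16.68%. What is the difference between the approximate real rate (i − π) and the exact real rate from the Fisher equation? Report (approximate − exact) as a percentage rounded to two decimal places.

Approximate: r ≈ 14.900% − 16.680% = -1.7800%
Exact: (1 + 0.1490)/(1 + 0.1668) − 1 = -1.5255%
Error = -1.7800% − (-1.5255%) = -0.2545% → -0.25%.

-0.25%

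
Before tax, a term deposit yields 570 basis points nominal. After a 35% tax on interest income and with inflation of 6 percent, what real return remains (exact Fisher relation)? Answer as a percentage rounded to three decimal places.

After-tax nominal return = 5.7% × (1 − 0.35) = 3.7050%.
1 + r = 1.03705 / 1.06000 = 0.978349
After-tax real rate = 0.978349 − 1 → -2.165%.

-2.165%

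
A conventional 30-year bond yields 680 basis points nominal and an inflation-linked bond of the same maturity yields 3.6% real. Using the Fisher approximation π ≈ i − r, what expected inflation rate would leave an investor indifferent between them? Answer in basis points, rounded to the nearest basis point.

320 basis points

π ≈ i − r = 6.8% − 3.6% → 320 basis points.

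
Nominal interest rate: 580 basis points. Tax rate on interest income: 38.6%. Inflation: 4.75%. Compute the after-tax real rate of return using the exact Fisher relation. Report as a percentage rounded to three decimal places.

After-tax nominal return = 5.8% × (1 − 0.386) = 3.5612%.
1 + r = 1.035612 / 1.04750 = 0.988651
After-tax real rate = 0.988651 − 1 → -1.135%.

-1.135%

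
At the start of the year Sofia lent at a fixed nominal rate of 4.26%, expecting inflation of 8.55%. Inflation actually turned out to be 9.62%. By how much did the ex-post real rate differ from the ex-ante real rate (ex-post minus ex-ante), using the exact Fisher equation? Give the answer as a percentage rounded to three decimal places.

Ex-ante: (1 + 0.0426)/(1 + 0.0855) − 1 = -3.95210%
Ex-post: (1 + 0.0426)/(1 + 0.0962) − 1 = -4.88962%
Difference (ex-post − ex-ante) = -0.93752% → -0.938%.

-0.938%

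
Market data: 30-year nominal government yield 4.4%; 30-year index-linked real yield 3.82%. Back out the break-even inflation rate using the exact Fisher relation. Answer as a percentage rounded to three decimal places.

0.559%

(1 + π) = (1 + i)/(1 + r) = 1.04400 / 1.03820 = 1.005587
Break-even inflation = 1.005587 − 1 → 0.559%.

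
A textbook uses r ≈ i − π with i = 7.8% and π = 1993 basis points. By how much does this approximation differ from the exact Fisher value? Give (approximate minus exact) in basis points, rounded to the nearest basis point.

Approximate: r ≈ 7.800% − 19.930% = -12.1300%
Exact: (1 + 0.0780)/(1 + 0.1993) − 1 = -10.1142%
Error = -12.1300% − (-10.1142%) = -2.0158% → -202 basis points.

-202 basis points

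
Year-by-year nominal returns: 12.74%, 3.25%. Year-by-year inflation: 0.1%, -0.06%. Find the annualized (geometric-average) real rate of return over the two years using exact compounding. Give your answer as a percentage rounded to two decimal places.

7.87%

Nominal growth factor = 1.1274 × 1.0325 = 1.16404050
Price-level growth factor = 1.0010 × 0.9994 = 1.00039940
Real growth factor = 1.16404050 / 1.00039940 = 1.16357577
Annualized real rate = 1.16357577^(1/2) − 1 = 7.8692% → 7.87%.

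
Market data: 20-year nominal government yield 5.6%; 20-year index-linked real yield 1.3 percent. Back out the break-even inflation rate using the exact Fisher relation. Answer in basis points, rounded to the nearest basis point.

(1 + π) = (1 + i)/(1 + r) = 1.05600 / 1.01300 = 1.042448
Break-even inflation = 1.042448 − 1 → 424 basis points.

424 basis points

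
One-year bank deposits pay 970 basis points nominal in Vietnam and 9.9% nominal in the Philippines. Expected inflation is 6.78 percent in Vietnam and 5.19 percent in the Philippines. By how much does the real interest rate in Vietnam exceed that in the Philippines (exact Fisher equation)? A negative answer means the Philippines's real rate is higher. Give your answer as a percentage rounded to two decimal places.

-1.74%

Vietnam: (1 + 0.0970)/(1 + 0.0678) − 1 = 2.7346%
The Philippines: (1 + 0.0990)/(1 + 0.0519) − 1 = 4.4776%
Differential = 2.7346% − 4.4776% = -1.7430% → -1.74%.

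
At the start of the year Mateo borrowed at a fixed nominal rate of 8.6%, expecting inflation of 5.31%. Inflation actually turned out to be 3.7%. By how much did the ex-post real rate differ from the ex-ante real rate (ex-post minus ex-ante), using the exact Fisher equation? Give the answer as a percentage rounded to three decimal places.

Ex-ante: (1 + 0.0860)/(1 + 0.0531) − 1 = 3.1241%
Ex-post: (1 + 0.0860)/(1 + 0.0370) − 1 = 4.7252%
Difference (ex-post − ex-ante) = 1.6011% → 1.601%.

1.601%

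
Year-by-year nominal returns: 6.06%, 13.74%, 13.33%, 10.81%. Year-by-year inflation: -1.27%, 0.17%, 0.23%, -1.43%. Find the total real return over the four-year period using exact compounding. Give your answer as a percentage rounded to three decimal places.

Nominal growth factor = 1.0606 × 1.1374 × 1.1333 × 1.1081 = 1.514916
Price-level growth factor = 0.9873 × 1.0017 × 1.0023 × 0.9857 = 0.977078
Real growth factor = 1.514916 / 0.977078 = 1.550456
Total real return = 1.550456 − 1 → 55.046%.

55.046%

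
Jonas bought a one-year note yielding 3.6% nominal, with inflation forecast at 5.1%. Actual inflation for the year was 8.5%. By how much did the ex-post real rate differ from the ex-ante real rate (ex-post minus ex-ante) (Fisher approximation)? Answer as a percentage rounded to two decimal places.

-3.40%

Ex-ante: 3.6% − 5.1% = -1.500%
Ex-post: 3.6% − 8.5% = -4.900%
Difference (ex-post − ex-ante) = -3.4000% → -3.40%.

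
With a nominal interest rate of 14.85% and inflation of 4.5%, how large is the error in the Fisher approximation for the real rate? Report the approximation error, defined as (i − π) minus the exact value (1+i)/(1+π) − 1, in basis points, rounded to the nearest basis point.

45 basis points

Approximate: r ≈ 14.850% − 4.500% = 10.3500%
Exact: (1 + 0.1485)/(1 + 0.0450) − 1 = 9.9043%
Error = 10.3500% − 9.9043% = 0.4457% → 45 basis points.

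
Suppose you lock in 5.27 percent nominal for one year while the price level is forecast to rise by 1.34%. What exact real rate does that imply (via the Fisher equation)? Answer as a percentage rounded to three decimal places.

3.878%

1 + r = 1.05270 / 1.01340 = 1.038780
r = 1.038780 − 1 = 3.8780%, i.e. 3.878%.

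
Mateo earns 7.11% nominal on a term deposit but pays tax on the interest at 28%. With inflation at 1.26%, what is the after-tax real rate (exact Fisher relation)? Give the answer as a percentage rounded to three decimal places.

3.811%

After-tax nominal return = 7.11% × (1 − 0.28) = 5.1192%.
1 + r = 1.051192 / 1.01260 = 1.038112
After-tax real rate = 1.038112 − 1 → 3.811%.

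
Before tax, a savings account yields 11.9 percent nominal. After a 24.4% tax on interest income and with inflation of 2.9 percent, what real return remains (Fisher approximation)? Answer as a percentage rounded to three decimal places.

After-tax nominal return = 11.9% × (1 − 0.244) = 8.9964%.
r ≈ 8.9964% − 2.9% → 6.096%.

6.096%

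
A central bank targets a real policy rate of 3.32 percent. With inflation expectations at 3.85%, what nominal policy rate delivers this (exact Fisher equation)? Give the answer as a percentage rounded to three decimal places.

(1 + i) = (1 + r)(1 + π) = 1.03320 × 1.03850 = 1.0729782
i = 1.0729782 − 1, so the required nominal rate is 7.298%.

7.298%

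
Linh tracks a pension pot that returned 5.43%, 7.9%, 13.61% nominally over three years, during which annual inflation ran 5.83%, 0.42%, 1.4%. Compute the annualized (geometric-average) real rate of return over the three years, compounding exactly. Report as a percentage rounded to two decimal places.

6.25%

Compound the nominal returns: 1.0543 × 1.0790 × 1.1361 = 1.29241566.
Compound inflation: 1.0583 × 1.0042 × 1.0140 = 1.07762329.
Deflate: 1.29241566 / 1.07762329 = 1.19932046.
Annualized real rate = 1.19932046^(1/3) − 1 = 6.2458% → 6.25%.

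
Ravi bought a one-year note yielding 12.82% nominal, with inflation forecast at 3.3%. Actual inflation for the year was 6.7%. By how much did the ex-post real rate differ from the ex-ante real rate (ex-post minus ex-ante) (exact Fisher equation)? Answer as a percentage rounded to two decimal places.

Ex-ante: (1 + 0.1282)/(1 + 0.0330) − 1 = 9.2159%
Ex-post: (1 + 0.1282)/(1 + 0.0670) − 1 = 5.7357%
Difference (ex-post − ex-ante) = -3.4802% → -3.48%.

-3.48%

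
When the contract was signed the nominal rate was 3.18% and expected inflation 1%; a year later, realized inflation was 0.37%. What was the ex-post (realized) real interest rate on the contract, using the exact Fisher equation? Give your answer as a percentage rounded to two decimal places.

2.80%

Ex-post: (1 + 0.0318)/(1 + 0.0037) − 1 = 2.7996%
So the realized real rate is 2.80%.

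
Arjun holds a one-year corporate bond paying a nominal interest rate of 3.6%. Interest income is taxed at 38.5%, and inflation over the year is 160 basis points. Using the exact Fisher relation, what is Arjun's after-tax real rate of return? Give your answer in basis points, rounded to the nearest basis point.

After-tax nominal return = 3.6% × (1 − 0.385) = 2.2140%.
1 + r = 1.02214 / 1.01600 = 1.006043
After-tax real rate = 1.006043 − 1 → 60 basis points.

60 basis points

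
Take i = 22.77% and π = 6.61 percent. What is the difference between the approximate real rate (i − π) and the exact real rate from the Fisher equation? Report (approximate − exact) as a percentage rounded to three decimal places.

1.002%

Approximate: r ≈ 22.770% − 6.610% = 16.1600%
Exact: (1 + 0.2277)/(1 + 0.0661) − 1 = 15.1581%
Error = 16.1600% − 15.1581% = 1.0019% → 1.002%.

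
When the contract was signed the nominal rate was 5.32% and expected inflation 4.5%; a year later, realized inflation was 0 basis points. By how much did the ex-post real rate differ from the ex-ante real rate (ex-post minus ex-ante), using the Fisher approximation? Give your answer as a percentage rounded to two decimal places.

4.50%

Ex-ante: 5.32% − 4.5% = 0.820%
Ex-post: 5.32% − 0% = 5.320%
Difference (ex-post − ex-ante) = 4.5000% → 4.50%.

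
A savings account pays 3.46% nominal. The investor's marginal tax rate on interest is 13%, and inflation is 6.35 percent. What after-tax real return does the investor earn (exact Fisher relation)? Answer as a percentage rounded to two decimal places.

After-tax nominal return = 3.46% × (1 − 0.13) = 3.0102%.
1 + r = 1.030102 / 1.06350 = 0.968596
After-tax real rate = 0.968596 − 1 → -3.14%.

-3.14%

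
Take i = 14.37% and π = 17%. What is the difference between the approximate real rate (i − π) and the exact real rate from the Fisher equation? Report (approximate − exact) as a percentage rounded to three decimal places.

-0.382%

Approximate: r ≈ 14.370% − 17.000% = -2.6300%
Exact: (1 + 0.1437)/(1 + 0.1700) − 1 = -2.2479%
Error = -2.6300% − (-2.2479%) = -0.3821% → -0.382%.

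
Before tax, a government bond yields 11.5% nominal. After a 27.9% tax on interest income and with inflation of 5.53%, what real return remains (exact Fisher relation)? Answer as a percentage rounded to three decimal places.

After-tax nominal return = 11.5% × (1 − 0.279) = 8.2915%.
1 + r = 1.082915 / 1.05530 = 1.026168
After-tax real rate = 1.026168 − 1 → 2.617%.

2.617%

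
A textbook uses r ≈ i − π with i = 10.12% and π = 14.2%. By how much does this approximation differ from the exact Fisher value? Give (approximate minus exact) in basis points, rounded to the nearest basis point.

-51 basis points

Approximate: r ≈ 10.120% − 14.200% = -4.0800%
Exact: (1 + 0.1012)/(1 + 0.1420) − 1 = -3.5727%
Error = -4.0800% − (-3.5727%) = -0.5073% → -51 basis points.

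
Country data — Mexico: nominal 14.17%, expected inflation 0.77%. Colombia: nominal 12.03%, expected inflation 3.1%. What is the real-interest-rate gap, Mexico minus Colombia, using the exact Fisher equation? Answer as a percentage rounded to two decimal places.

4.64%

Mexico: (1 + 0.1417)/(1 + 0.0077) − 1 = 13.2976%
Colombia: (1 + 0.1203)/(1 + 0.0310) − 1 = 8.6615%
Differential = 13.2976% − 8.6615% = 4.6361% → 4.64%.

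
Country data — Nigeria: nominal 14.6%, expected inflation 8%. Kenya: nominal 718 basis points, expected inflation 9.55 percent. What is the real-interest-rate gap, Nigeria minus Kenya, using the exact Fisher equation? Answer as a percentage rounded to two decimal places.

Nigeria: (1 + 0.1460)/(1 + 0.0800) − 1 = 6.1111%
Kenya: (1 + 0.0718)/(1 + 0.0955) − 1 = -2.1634%
Differential = 6.1111% − (-2.1634%) = 8.2745% → 8.27%.

8.27%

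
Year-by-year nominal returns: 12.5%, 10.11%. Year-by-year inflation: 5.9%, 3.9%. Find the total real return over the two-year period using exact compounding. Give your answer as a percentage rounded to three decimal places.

12.582%

Nominal growth factor = 1.1250 × 1.1011 = 1.238738
Price-level growth factor = 1.0590 × 1.0390 = 1.100301
Real growth factor = 1.238738 / 1.100301 = 1.125817
Total real return = 1.125817 − 1 → 12.582%.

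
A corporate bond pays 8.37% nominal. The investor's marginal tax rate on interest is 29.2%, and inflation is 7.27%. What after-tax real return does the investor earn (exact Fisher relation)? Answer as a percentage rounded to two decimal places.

After-tax nominal return = 8.37% × (1 − 0.292) = 5.92596%.
1 + r = 1.0592596 / 1.07270 = 0.987470
After-tax real rate = 0.987470 − 1 → -1.25%.

-1.25%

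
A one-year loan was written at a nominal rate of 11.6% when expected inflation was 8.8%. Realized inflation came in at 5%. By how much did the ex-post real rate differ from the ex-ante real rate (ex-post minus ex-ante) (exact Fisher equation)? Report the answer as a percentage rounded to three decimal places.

3.712%

Ex-ante: (1 + 0.1160)/(1 + 0.0880) − 1 = 2.5735%
Ex-post: (1 + 0.1160)/(1 + 0.0500) − 1 = 6.2857%
Difference (ex-post − ex-ante) = 3.7122% → 3.712%.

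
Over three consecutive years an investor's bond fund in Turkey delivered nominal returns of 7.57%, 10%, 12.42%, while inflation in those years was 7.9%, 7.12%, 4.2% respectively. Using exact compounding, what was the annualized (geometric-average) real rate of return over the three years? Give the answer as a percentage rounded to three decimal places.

Nominal growth factor = 1.0757 × 1.1000 × 1.1242 = 1.33023213
Price-level growth factor = 1.0790 × 1.0712 × 1.0420 = 1.20436944
Real growth factor = 1.33023213 / 1.20436944 = 1.10450505
Annualized real rate = 1.10450505^(1/3) − 1 = 3.3687% → 3.369%.

3.369%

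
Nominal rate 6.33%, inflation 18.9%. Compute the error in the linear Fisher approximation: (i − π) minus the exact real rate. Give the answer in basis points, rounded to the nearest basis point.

Approximate: r ≈ 6.330% − 18.900% = -12.5700%
Exact: (1 + 0.0633)/(1 + 0.1890) − 1 = -10.5719%
Error = -12.5700% − (-10.5719%) = -1.9981% → -200 basis points.

-200 basis points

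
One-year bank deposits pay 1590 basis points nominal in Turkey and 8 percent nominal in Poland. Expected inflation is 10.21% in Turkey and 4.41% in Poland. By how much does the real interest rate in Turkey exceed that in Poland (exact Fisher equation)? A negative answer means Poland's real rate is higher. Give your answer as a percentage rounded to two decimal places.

1.72%

Turkey: (1 + 0.1590)/(1 + 0.1021) − 1 = 5.1629%
Poland: (1 + 0.0800)/(1 + 0.0441) − 1 = 3.4384%
Differential = 5.1629% − 3.4384% = 1.7245% → 1.72%.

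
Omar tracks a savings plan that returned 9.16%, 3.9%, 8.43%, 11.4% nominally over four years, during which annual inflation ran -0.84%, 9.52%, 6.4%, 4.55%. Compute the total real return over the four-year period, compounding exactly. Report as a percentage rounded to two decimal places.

13.40%

Compound the nominal returns: 1.0916 × 1.0390 × 1.0843 × 1.1140 = 1.369978.
Compound inflation: 0.9916 × 1.0952 × 1.0640 × 1.0455 = 1.208080.
Deflate: 1.369978 / 1.208080 = 1.134013.
Total real return = 1.134013 − 1 → 13.40%.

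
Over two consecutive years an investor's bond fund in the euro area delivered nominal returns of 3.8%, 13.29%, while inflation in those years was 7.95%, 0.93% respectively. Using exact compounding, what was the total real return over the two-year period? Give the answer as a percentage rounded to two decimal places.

7.93%

Compound the nominal returns: 1.0380 × 1.1329 = 1.175950.
Compound inflation: 1.0795 × 1.0093 = 1.089539.
Deflate: 1.175950 / 1.089539 = 1.079310.
Total real return = 1.079310 − 1 → 7.93%.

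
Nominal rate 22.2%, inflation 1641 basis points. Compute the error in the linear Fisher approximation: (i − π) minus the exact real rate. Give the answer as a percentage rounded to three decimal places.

0.816%

Approximate: r ≈ 22.200% − 16.410% = 5.7900%
Exact: (1 + 0.2220)/(1 + 0.1641) − 1 = 4.9738%
Error = 5.7900% − 4.9738% = 0.8162% → 0.816%.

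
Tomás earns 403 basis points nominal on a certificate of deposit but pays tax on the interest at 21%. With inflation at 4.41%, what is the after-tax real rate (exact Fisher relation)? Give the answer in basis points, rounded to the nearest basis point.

After-tax nominal return = 4.03% × (1 − 0.21) = 3.1837%.
1 + r = 1.031837 / 1.04410 = 0.988255
After-tax real rate = 0.988255 − 1 → -117 basis points.

-117 basis points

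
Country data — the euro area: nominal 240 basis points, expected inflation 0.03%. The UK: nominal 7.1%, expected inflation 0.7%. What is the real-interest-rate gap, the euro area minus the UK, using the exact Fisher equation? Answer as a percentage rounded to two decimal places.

-3.99%

The euro area: (1 + 0.0240)/(1 + 0.0003) − 1 = 2.3693%
The UK: (1 + 0.0710)/(1 + 0.0070) − 1 = 6.3555%
Differential = 2.3693% − 6.3555% = -3.9862% → -3.99%.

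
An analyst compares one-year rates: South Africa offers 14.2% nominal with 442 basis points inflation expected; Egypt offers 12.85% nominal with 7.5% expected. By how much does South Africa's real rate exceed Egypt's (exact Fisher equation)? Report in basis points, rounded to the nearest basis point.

439 basis points

South Africa: (1 + 0.1420)/(1 + 0.0442) − 1 = 9.3660%
Egypt: (1 + 0.1285)/(1 + 0.0750) − 1 = 4.9767%
Differential = 9.3660% − 4.9767% = 4.3893% → 439 basis points.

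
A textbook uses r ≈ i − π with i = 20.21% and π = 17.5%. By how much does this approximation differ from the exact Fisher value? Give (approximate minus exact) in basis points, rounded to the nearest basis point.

40 basis points

Approximate: r ≈ 20.210% − 17.500% = 2.7100%
Exact: (1 + 0.2021)/(1 + 0.1750) − 1 = 2.3064%
Error = 2.7100% − 2.3064% = 0.4036% → 40 basis points.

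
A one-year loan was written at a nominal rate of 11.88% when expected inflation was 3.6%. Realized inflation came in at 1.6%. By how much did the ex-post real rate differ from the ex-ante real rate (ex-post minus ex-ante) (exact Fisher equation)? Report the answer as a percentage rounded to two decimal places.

Ex-ante: (1 + 0.1188)/(1 + 0.0360) − 1 = 7.9923%
Ex-post: (1 + 0.1188)/(1 + 0.0160) − 1 = 10.1181%
Difference (ex-post − ex-ante) = 2.1258% → 2.13%.

2.13%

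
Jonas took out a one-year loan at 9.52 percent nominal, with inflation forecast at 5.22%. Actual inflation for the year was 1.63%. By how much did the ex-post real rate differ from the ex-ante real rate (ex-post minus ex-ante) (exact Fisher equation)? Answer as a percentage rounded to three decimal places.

Ex-ante: (1 + 0.0952)/(1 + 0.0522) − 1 = 4.0867%
Ex-post: (1 + 0.0952)/(1 + 0.0163) − 1 = 7.7635%
Difference (ex-post − ex-ante) = 3.6768% → 3.677%.

3.677%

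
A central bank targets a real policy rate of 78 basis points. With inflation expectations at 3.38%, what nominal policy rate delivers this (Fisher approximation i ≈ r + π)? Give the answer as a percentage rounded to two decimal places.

4.16%

i ≈ r + π = 0.78% + 3.38% = 4.16%.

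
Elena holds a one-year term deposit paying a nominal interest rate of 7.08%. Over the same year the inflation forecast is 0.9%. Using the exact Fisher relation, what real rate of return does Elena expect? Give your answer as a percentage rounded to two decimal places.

By the Fisher relation, 1 + r = (1 + i)/(1 + π).
1 + r = 1.07080 / 1.00900 = 1.061249
r = 1.061249 − 1 = 6.1249%, i.e. 6.12%.

6.12%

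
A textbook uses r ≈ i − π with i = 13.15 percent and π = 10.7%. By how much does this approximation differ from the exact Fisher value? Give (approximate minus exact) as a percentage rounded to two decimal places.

0.24%

Approximate: r ≈ 13.150% − 10.700% = 2.4500%
Exact: (1 + 0.1315)/(1 + 0.1070) − 1 = 2.2132%
Error = 2.4500% − 2.2132% = 0.2368% → 0.24%.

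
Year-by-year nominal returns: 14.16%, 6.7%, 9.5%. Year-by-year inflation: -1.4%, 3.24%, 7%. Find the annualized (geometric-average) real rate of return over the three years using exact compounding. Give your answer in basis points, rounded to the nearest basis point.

699 basis points

Compound the nominal returns: 1.1416 × 1.0670 × 1.0950 = 1.33380548.
Compound inflation: 0.9860 × 1.0324 × 1.0700 = 1.08920265.
Deflate: 1.33380548 / 1.08920265 = 1.22457055.
Annualized real rate = 1.22457055^(1/3) − 1 = 6.9862% → 699 basis points.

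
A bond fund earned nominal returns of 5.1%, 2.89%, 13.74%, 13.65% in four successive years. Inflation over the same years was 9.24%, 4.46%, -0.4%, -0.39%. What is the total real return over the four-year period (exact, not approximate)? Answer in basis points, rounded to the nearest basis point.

2347 basis points

Nominal growth factor = 1.0510 × 1.0289 × 1.1374 × 1.1365 = 1.397843
Price-level growth factor = 1.0924 × 1.0446 × 0.9960 × 0.9961 = 1.132124
Real growth factor = 1.397843 / 1.132124 = 1.234709
Total real return = 1.234709 − 1 → 2347 basis points.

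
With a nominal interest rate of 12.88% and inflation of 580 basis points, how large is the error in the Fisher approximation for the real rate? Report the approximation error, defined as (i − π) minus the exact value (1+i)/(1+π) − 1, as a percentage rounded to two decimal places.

0.39%

Approximate: r ≈ 12.880% − 5.800% = 7.0800%
Exact: (1 + 0.1288)/(1 + 0.0580) − 1 = 6.6919%
Error = 7.0800% − 6.6919% = 0.3881% → 0.39%.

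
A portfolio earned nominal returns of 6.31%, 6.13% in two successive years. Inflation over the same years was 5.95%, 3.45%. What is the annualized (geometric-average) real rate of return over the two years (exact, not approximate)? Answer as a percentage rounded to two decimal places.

1.46%

Nominal growth factor = 1.0631 × 1.0613 = 1.12826803
Price-level growth factor = 1.0595 × 1.0345 = 1.09605275
Real growth factor = 1.12826803 / 1.09605275 = 1.02939209
Annualized real rate = 1.02939209^(1/2) − 1 = 1.4590% → 1.46%.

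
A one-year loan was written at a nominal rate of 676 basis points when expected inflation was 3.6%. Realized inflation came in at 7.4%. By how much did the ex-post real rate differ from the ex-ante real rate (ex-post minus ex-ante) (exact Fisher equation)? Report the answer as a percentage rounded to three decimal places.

Ex-ante: (1 + 0.0676)/(1 + 0.0360) − 1 = 3.0502%
Ex-post: (1 + 0.0676)/(1 + 0.0740) − 1 = -0.5959%
Difference (ex-post − ex-ante) = -3.6461% → -3.646%.

-3.646%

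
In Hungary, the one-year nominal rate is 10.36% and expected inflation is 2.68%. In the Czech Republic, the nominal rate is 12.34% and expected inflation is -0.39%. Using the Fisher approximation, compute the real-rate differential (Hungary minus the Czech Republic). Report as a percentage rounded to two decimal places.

-5.05%

Hungary: 10.36% − 2.68% = 7.680%
The Czech Republic: 12.34% − (-0.39%) = 12.730%
Differential = -5.050% → -5.05%.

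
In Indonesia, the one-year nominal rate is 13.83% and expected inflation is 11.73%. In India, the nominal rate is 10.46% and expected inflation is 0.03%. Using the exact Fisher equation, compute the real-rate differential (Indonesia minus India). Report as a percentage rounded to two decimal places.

-8.55%

Indonesia: (1 + 0.1383)/(1 + 0.1173) − 1 = 1.8795%
India: (1 + 0.1046)/(1 + 0.0003) − 1 = 10.4269%
Differential = 1.8795% − 10.4269% = -8.5473% → -8.55%.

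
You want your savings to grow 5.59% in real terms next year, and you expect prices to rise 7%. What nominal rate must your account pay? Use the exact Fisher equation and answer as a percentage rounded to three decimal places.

(1 + i) = (1 + r)(1 + π) = 1.05590 × 1.07000 = 1.129813
i = 1.129813 − 1, so the required nominal rate is 12.981%.

12.981%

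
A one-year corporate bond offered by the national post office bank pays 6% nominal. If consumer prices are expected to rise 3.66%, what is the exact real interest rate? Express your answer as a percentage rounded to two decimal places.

1 + r = 1.06000 / 1.03660 = 1.022574
r = 1.022574 − 1 = 2.2574%, i.e. 2.26%.

2.26%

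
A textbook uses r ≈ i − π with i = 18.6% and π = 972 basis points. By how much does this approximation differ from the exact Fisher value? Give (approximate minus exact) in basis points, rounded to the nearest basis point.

79 basis points

Approximate: r ≈ 18.600% − 9.720% = 8.8800%
Exact: (1 + 0.1860)/(1 + 0.0972) − 1 = 8.0933%
Error = 8.8800% − 8.0933% = 0.7867% → 79 basis points.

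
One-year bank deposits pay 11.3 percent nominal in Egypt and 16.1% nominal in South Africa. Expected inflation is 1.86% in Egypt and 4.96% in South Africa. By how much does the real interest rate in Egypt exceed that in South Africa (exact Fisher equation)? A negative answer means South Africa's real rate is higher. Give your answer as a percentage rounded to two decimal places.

Egypt: (1 + 0.1130)/(1 + 0.0186) − 1 = 9.2676%
South Africa: (1 + 0.1610)/(1 + 0.0496) − 1 = 10.6136%
Differential = 9.2676% − 10.6136% = -1.3459% → -1.35%.

-1.35%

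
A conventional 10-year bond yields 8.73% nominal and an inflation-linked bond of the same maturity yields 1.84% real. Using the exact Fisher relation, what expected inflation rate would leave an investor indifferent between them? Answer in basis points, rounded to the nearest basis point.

(1 + π) = (1 + i)/(1 + r) = 1.08730 / 1.01840 = 1.067655
Break-even inflation = 1.067655 − 1 → 677 basis points.

677 basis points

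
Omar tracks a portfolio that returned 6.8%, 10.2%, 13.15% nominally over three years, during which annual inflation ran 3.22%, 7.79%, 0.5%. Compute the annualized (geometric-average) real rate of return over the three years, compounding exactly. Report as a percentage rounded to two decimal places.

6.00%

Compound the nominal returns: 1.0680 × 1.1020 × 1.1315 = 1.33170308.
Compound inflation: 1.0322 × 1.0779 × 1.0050 = 1.11817142.
Deflate: 1.33170308 / 1.11817142 = 1.19096505.
Annualized real rate = 1.19096505^(1/3) − 1 = 5.9985% → 6.00%.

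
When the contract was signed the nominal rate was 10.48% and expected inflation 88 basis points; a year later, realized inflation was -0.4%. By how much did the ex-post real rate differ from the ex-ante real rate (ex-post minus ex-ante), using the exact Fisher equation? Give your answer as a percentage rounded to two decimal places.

Ex-ante: (1 + 0.1048)/(1 + 0.0088) − 1 = 9.5163%
Ex-post: (1 + 0.1048)/(1 − 0.0040) − 1 = 10.9237%
Difference (ex-post − ex-ante) = 1.4074% → 1.41%.

1.41%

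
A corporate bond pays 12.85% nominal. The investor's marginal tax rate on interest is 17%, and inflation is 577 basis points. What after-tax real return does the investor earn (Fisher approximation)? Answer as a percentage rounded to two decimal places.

After-tax nominal return = 12.85% × (1 − 0.17) = 10.6655%.
r ≈ 10.6655% − 5.77% → 4.90%.

4.90%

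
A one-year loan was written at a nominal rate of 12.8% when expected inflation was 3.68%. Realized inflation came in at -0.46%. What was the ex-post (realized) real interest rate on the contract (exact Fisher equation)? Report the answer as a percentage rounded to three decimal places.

Ex-post: (1 + 0.1280)/(1 − 0.0046) − 1 = 13.3213%
So the realized real rate is 13.321%.

13.321%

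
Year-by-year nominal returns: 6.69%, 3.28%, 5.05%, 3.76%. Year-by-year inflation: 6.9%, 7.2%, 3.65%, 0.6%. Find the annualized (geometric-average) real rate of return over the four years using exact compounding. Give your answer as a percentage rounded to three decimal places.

0.128%

Compound the nominal returns: 1.0669 × 1.0328 × 1.0505 × 1.0376 = 1.20106349.
Compound inflation: 1.0690 × 1.0720 × 1.0365 × 1.0060 = 1.19492261.
Deflate: 1.20106349 / 1.19492261 = 1.00513914.
Annualized real rate = 1.00513914^(1/4) − 1 = 0.1282% → 0.128%.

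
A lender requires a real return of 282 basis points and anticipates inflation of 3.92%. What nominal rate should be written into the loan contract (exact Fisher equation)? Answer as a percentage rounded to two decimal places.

6.85%

(1 + i) = (1 + r)(1 + π) = 1.02820 × 1.03920 = 1.06850544
i = 1.06850544 − 1, so the required nominal rate is 6.85%.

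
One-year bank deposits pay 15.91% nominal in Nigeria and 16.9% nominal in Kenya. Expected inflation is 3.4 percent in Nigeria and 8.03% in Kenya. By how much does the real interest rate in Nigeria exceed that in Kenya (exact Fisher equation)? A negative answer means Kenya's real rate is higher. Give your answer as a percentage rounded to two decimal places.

3.89%

Nigeria: (1 + 0.1591)/(1 + 0.0340) − 1 = 12.0986%
Kenya: (1 + 0.1690)/(1 + 0.0803) − 1 = 8.2107%
Differential = 12.0986% − 8.2107% = 3.8880% → 3.89%.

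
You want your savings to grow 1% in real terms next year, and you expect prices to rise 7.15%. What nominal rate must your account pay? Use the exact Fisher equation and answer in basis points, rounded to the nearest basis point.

(1 + i) = (1 + r)(1 + π) = 1.01000 × 1.07150 = 1.082215
i = 1.082215 − 1, so the required nominal rate is 822 basis points.

822 basis points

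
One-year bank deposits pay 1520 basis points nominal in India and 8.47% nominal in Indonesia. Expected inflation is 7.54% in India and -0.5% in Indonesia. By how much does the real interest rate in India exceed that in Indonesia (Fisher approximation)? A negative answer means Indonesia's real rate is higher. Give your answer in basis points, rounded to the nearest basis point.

-131 basis points

India: 15.2% − 7.54% = 7.660%
Indonesia: 8.47% − (-0.5%) = 8.970%
Differential = -1.310% → -131 basis points.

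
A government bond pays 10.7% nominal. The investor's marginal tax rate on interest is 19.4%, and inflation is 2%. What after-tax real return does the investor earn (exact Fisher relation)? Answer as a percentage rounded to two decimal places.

6.49%

After-tax nominal return = 10.7% × (1 − 0.194) = 8.6242%.
1 + r = 1.086242 / 1.02000 = 1.064943
After-tax real rate = 1.064943 − 1 → 6.49%.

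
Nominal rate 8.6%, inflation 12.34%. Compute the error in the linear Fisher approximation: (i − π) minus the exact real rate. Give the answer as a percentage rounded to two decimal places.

Approximate: r ≈ 8.600% − 12.340% = -3.7400%
Exact: (1 + 0.0860)/(1 + 0.1234) − 1 = -3.3292%
Error = -3.7400% − (-3.3292%) = -0.4108% → -0.41%.

-0.41%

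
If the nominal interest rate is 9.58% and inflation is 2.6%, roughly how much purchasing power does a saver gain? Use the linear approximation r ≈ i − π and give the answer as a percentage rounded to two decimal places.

6.98%

r ≈ i − π = 9.58% − 2.6% = 6.98%.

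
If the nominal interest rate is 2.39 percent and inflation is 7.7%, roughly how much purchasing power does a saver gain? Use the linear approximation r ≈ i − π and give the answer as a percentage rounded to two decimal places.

r ≈ i − π = 2.39% − 7.7% = -5.31%.

-5.31%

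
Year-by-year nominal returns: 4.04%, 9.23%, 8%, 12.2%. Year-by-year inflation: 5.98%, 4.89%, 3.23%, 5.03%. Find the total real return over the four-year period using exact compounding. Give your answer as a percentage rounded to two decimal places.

Nominal growth factor = 1.0404 × 1.0923 × 1.0800 × 1.1220 = 1.377079
Price-level growth factor = 1.0598 × 1.0489 × 1.0323 × 1.0503 = 1.205250
Real growth factor = 1.377079 / 1.205250 = 1.142567
Total real return = 1.142567 − 1 → 14.26%.

14.26%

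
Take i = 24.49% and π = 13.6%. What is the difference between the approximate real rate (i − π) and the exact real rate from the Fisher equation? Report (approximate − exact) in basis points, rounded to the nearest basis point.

130 basis points

Approximate: r ≈ 24.490% − 13.600% = 10.8900%
Exact: (1 + 0.2449)/(1 + 0.1360) − 1 = 9.5863%
Error = 10.8900% − 9.5863% = 1.3037% → 130 basis points.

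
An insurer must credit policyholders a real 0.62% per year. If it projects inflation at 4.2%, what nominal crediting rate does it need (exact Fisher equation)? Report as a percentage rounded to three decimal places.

(1 + i) = (1 + r)(1 + π) = 1.00620 × 1.04200 = 1.0484604
i = 1.0484604 − 1, so the required nominal rate is 4.846%.

4.846%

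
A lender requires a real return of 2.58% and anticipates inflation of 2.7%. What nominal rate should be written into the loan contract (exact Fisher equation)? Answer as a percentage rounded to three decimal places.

5.350%

(1 + i) = (1 + r)(1 + π) = 1.02580 × 1.02700 = 1.0534966
i = 1.0534966 − 1, so the required nominal rate is 5.350%.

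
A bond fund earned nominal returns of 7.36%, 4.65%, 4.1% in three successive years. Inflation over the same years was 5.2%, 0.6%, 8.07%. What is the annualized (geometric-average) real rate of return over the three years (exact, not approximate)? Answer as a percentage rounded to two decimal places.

Compound the nominal returns: 1.0736 × 1.0465 × 1.0410 = 1.16958682.
Compound inflation: 1.0520 × 1.0060 × 1.0807 = 1.14371778.
Deflate: 1.16958682 / 1.14371778 = 1.02261838.
Annualized real rate = 1.02261838^(1/3) − 1 = 0.7483% → 0.75%.

0.75%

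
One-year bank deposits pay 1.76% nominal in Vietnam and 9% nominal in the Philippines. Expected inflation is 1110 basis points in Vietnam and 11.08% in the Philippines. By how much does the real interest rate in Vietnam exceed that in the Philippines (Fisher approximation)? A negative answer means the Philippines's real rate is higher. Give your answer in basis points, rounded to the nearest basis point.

-726 basis points

Vietnam: 1.76% − 11.1% = -9.340%
The Philippines: 9% − 11.08% = -2.080%
Differential = -7.260% → -726 basis points.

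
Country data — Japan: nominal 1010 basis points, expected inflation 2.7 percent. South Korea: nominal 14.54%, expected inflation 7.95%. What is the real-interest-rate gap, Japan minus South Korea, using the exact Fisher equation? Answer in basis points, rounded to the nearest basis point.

110 basis points

Japan: (1 + 0.1010)/(1 + 0.0270) − 1 = 7.2055%
South Korea: (1 + 0.1454)/(1 + 0.0795) − 1 = 6.1047%
Differential = 7.2055% − 6.1047% = 1.1008% → 110 basis points.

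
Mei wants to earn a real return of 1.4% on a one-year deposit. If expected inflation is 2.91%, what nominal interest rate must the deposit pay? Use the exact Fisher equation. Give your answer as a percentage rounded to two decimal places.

4.35%

(1 + i) = (1 + r)(1 + π) = 1.01400 × 1.02910 = 1.0435074
i = 1.0435074 − 1, so the required nominal rate is 4.35%.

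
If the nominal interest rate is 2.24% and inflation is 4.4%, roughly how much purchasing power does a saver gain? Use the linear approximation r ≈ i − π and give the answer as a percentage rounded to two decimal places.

r ≈ i − π = 2.24% − 4.4% = -2.16%.

-2.16%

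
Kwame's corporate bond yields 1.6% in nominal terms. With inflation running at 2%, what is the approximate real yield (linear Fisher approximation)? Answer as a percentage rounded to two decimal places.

r ≈ i − π = 1.6% − 2% = -0.40%.

-0.40%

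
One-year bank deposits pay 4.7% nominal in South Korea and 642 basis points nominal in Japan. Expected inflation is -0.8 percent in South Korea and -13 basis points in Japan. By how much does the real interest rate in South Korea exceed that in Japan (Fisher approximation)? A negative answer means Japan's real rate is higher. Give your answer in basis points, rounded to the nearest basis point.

South Korea: 4.7% − (-0.8%) = 5.500%
Japan: 6.42% − (-0.13%) = 6.550%
Differential = -1.050% → -105 basis points.

-105 basis points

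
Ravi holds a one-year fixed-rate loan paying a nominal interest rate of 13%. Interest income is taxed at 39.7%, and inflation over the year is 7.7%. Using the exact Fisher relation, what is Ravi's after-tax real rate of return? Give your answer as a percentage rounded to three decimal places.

After-tax nominal return = 13% × (1 − 0.397) = 7.8390%.
1 + r = 1.07839 / 1.07700 = 1.001291
After-tax real rate = 1.001291 − 1 → 0.129%.

0.129%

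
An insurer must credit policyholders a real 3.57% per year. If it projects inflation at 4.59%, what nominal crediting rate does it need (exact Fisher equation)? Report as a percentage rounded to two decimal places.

(1 + i) = (1 + r)(1 + π) = 1.03570 × 1.04590 = 1.08323863
i = 1.08323863 − 1, so the required nominal rate is 8.32%.

8.32%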